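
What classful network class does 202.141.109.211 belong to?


First octet: 202
Binary: 11001010
110xxxxx -> Class C (192-223)
Class C, default mask 255.255.255.0 (/24)


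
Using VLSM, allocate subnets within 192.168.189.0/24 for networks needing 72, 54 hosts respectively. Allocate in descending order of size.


72 hosts -> /25 (126 usable): 192.168.189.0/25
54 hosts -> /26 (62 usable): 192.168.189.128/26
Allocation: 192.168.189.0/25 (72 hosts, 126 usable); 192.168.189.128/26 (54 hosts, 62 usable)


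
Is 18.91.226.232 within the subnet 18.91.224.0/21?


Subnet network: 18.91.224.0
Test IP AND mask: 18.91.224.0
Yes, 18.91.226.232 is in 18.91.224.0/21


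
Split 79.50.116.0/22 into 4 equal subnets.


New prefix = 22 + 2 = 24
Each subnet has 256 addresses
  79.50.116.0/24
  79.50.117.0/24
  79.50.118.0/24
  79.50.119.0/24
Subnets: 79.50.116.0/24, 79.50.117.0/24, 79.50.118.0/24, 79.50.119.0/24


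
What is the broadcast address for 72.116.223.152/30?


Network: 72.116.223.152/30
Host bits = 2
Set all host bits to 1:
Broadcast: 72.116.223.155


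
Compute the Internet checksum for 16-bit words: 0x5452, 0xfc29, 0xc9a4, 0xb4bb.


Sum all words (with carry folding):
+ 0x5452 = 0x5452
+ 0xfc29 = 0x507c
+ 0xc9a4 = 0x1a21
+ 0xb4bb = 0xcedc
One's complement: ~0xcedc
Checksum = 0x3123


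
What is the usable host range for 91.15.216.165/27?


Network: 91.15.216.160
Broadcast: 91.15.216.191
First usable = network + 1
Last usable = broadcast - 1
Range: 91.15.216.161 to 91.15.216.190


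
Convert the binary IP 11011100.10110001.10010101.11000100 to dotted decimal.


11011100 = 220
10110001 = 177
10010101 = 149
11000100 = 196
IP: 220.177.149.196


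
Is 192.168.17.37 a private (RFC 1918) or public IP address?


RFC 1918 private ranges:
  10.0.0.0/8 (10.0.0.0 - 10.255.255.255)
  172.16.0.0/12 (172.16.0.0 - 172.31.255.255)
  192.168.0.0/16 (192.168.0.0 - 192.168.255.255)
Private (in 192.168.0.0/16)


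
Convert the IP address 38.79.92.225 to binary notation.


38 = 00100110
79 = 01001111
92 = 01011100
225 = 11100001
Binary: 00100110.01001111.01011100.11100001


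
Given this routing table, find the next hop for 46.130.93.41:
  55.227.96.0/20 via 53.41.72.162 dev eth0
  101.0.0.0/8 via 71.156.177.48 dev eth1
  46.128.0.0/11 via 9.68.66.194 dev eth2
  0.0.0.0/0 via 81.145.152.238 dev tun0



Longest prefix match for 46.130.93.41:
  /20 55.227.96.0: no
  /8 101.0.0.0: no
  /11 46.128.0.0: MATCH
  /0 0.0.0.0: MATCH
Selected: next-hop 9.68.66.194 via eth2 (matched /11)


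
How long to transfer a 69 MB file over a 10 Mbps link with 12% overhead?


Effective throughput = 10 * (1 - 12/100) = 8.8 Mbps
File size in Mb = 69 * 8 = 552 Mb
Time = 552 / 8.8
Time = 62.7273 seconds


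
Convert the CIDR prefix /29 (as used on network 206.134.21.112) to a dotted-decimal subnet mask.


/29 means 29 network bits, 3 host bits
Binary: 11111111111111111111111111111000
Mask: 255.255.255.248


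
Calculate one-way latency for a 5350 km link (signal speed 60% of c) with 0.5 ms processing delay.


Speed = 0.6 * 3e5 km/s = 180000 km/s
Propagation delay = 5350 / 180000 = 0.0297 s = 29.7222 ms
Processing delay = 0.5 ms
Total one-way latency = 30.2222 ms


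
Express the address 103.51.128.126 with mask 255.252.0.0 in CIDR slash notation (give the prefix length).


Binary: 11111111.11111100.00000000.00000000
Count leading 1s
Prefix: /14


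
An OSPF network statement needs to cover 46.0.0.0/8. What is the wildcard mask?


Subnet mask: 255.0.0.0
Wildcard = 255.255.255.255 - subnet mask
255 - 255 = 0
255 - 0 = 255
255 - 0 = 255
255 - 0 = 255
Wildcard: 0.255.255.255


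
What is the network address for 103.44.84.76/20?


IP:   01100111.00101100.01010100.01001100
Mask: 11111111.11111111.11110000.00000000
AND operation:
Net:  01100111.00101100.01010000.00000000
Network: 103.44.80.0/20


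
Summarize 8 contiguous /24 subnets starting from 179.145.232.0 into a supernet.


Original prefix: /24
Number of subnets: 8 = 2^3
New prefix = 24 - 3 = 21
Supernet: 179.145.232.0/21


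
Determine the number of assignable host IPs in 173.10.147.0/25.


Host bits = 32 - 25 = 7
Total addresses = 2^7 = 128
Usable = total - 2 (network and broadcast)
Usable hosts: 126


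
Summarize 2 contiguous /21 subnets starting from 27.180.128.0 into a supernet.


Original prefix: /21
Number of subnets: 2 = 2^1
New prefix = 21 - 1 = 20
Supernet: 27.180.128.0/20


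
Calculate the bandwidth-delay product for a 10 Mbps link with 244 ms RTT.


BDP = bandwidth * RTT
= 10 Mbps * 244 ms
= 10 * 1e6 * 244 / 1000 bits
= 2440000 bits
= 305000 bytes
= 297.8516 KB
BDP = 2440000 bits (305000 bytes)


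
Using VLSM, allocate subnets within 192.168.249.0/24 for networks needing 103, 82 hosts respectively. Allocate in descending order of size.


103 hosts -> /25 (126 usable): 192.168.249.0/25
82 hosts -> /25 (126 usable): 192.168.249.128/25
Allocation: 192.168.249.0/25 (103 hosts, 126 usable); 192.168.249.128/25 (82 hosts, 126 usable)


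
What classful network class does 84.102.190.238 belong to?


First octet: 84
Binary: 01010100
0xxxxxxx -> Class A (1-126)
Class A, default mask 255.0.0.0 (/8)


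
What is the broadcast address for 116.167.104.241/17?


Network: 116.167.0.0/17
Host bits = 15
Set all host bits to 1:
Broadcast: 116.167.127.255


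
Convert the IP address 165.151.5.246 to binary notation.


165 = 10100101
151 = 10010111
5 = 00000101
246 = 11110110
Binary: 10100101.10010111.00000101.11110110


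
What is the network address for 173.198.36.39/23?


IP:   10101101.11000110.00100100.00100111
Mask: 11111111.11111111.11111110.00000000
AND operation:
Net:  10101101.11000110.00100100.00000000
Network: 173.198.36.0/23


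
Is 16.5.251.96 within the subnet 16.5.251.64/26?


Subnet network: 16.5.251.64
Test IP AND mask: 16.5.251.64
Yes, 16.5.251.96 is in 16.5.251.64/26


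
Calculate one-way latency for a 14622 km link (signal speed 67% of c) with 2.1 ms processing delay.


Speed = 0.67 * 3e5 km/s = 201000 km/s
Propagation delay = 14622 / 201000 = 0.0727 s = 72.7463 ms
Processing delay = 2.1 ms
Total one-way latency = 74.8463 ms


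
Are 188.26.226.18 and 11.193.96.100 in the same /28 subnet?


Mask: 255.255.255.240
188.26.226.18 AND mask = 188.26.226.16
11.193.96.100 AND mask = 11.193.96.96
No, different subnets (188.26.226.16 vs 11.193.96.96)


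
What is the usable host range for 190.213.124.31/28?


Network: 190.213.124.16
Broadcast: 190.213.124.31
First usable = network + 1
Last usable = broadcast - 1
Range: 190.213.124.17 to 190.213.124.30


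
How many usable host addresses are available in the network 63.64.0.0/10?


Host bits = 32 - 10 = 22
Total addresses = 2^22 = 4194304
Usable = total - 2 (network and broadcast)
Usable hosts: 4194302


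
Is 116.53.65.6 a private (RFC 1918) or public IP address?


RFC 1918 private ranges:
  10.0.0.0/8 (10.0.0.0 - 10.255.255.255)
  172.16.0.0/12 (172.16.0.0 - 172.31.255.255)
  192.168.0.0/16 (192.168.0.0 - 192.168.255.255)
Public (not in any RFC 1918 range)


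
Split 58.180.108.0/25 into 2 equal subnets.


New prefix = 25 + 1 = 26
Each subnet has 64 addresses
  58.180.108.0/26
  58.180.108.64/26
Subnets: 58.180.108.0/26, 58.180.108.64/26


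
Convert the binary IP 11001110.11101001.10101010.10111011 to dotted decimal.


11001110 = 206
11101001 = 233
10101010 = 170
10111011 = 187
IP: 206.233.170.187


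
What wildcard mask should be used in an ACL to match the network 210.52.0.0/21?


Subnet mask: 255.255.248.0
Wildcard = 255.255.255.255 - subnet mask
255 - 255 = 0
255 - 255 = 0
255 - 248 = 7
255 - 0 = 255
Wildcard: 0.0.7.255


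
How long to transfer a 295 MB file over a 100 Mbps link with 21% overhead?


Effective throughput = 100 * (1 - 21/100) = 79 Mbps
File size in Mb = 295 * 8 = 2360 Mb
Time = 2360 / 79
Time = 29.8734 seconds


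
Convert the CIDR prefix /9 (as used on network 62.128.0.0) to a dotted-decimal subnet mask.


/9 means 9 network bits, 23 host bits
Binary: 11111111100000000000000000000000
Mask: 255.128.0.0


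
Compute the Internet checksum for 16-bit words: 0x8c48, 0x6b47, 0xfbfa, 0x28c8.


Sum all words (with carry folding):
+ 0x8c48 = 0x8c48
+ 0x6b47 = 0xf78f
+ 0xfbfa = 0xf38a
+ 0x28c8 = 0x1c53
One's complement: ~0x1c53
Checksum = 0xe3ac


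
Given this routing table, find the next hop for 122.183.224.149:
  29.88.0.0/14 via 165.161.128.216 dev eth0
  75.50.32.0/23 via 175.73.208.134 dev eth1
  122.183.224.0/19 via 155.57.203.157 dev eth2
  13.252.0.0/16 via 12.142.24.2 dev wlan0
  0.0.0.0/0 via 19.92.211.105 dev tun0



Longest prefix match for 122.183.224.149:
  /14 29.88.0.0: no
  /23 75.50.32.0: no
  /19 122.183.224.0: MATCH
  /16 13.252.0.0: no
  /0 0.0.0.0: MATCH
Selected: next-hop 155.57.203.157 via eth2 (matched /19)


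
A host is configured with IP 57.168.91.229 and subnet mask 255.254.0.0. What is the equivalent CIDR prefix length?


Binary: 11111111.11111110.00000000.00000000
Count leading 1s
Prefix: /15


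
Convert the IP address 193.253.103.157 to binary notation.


193 = 11000001
253 = 11111101
103 = 01100111
157 = 10011101
Binary: 11000001.11111101.01100111.10011101


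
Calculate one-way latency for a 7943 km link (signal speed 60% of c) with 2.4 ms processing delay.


Speed = 0.6 * 3e5 km/s = 180000 km/s
Propagation delay = 7943 / 180000 = 0.0441 s = 44.1278 ms
Processing delay = 2.4 ms
Total one-way latency = 46.5278 ms


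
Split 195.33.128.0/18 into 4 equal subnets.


New prefix = 18 + 2 = 20
Each subnet has 4096 addresses
  195.33.128.0/20
  195.33.144.0/20
  195.33.160.0/20
  195.33.176.0/20
Subnets: 195.33.128.0/20, 195.33.144.0/20, 195.33.160.0/20, 195.33.176.0/20


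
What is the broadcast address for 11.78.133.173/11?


Network: 11.64.0.0/11
Host bits = 21
Set all host bits to 1:
Broadcast: 11.95.255.255


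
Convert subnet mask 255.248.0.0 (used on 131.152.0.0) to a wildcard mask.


Subnet mask: 255.248.0.0
Wildcard = 255.255.255.255 - subnet mask
255 - 255 = 0
255 - 248 = 7
255 - 0 = 255
255 - 0 = 255
Wildcard: 0.7.255.255


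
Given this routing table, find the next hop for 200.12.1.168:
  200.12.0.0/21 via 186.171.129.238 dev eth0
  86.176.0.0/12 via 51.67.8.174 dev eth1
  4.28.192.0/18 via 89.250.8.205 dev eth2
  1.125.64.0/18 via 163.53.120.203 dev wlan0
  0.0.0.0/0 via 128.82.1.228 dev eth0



Longest prefix match for 200.12.1.168:
  /21 200.12.0.0: MATCH
  /12 86.176.0.0: no
  /18 4.28.192.0: no
  /18 1.125.64.0: no
  /0 0.0.0.0: MATCH
Selected: next-hop 186.171.129.238 via eth0 (matched /21)


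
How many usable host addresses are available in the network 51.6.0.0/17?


Host bits = 32 - 17 = 15
Total addresses = 2^15 = 32768
Usable = total - 2 (network and broadcast)
Usable hosts: 32766


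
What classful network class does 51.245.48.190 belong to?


First octet: 51
Binary: 00110011
0xxxxxxx -> Class A (1-126)
Class A, default mask 255.0.0.0 (/8)


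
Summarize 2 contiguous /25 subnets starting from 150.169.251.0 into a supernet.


Original prefix: /25
Number of subnets: 2 = 2^1
New prefix = 25 - 1 = 24
Supernet: 150.169.251.0/24


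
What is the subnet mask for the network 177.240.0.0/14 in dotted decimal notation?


/14 means 14 network bits, 18 host bits
Binary: 11111111111111000000000000000000
Mask: 255.252.0.0


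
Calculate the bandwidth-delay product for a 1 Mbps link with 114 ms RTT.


BDP = bandwidth * RTT
= 1 Mbps * 114 ms
= 1 * 1e6 * 114 / 1000 bits
= 114000 bits
= 14250 bytes
= 13.916 KB
BDP = 114000 bits (14250 bytes)


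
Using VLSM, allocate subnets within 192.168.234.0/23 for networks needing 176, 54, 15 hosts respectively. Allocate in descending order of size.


176 hosts -> /24 (254 usable): 192.168.234.0/24
54 hosts -> /26 (62 usable): 192.168.235.0/26
15 hosts -> /27 (30 usable): 192.168.235.64/27
Allocation: 192.168.234.0/24 (176 hosts, 254 usable); 192.168.235.0/26 (54 hosts, 62 usable); 192.168.235.64/27 (15 hosts, 30 usable)


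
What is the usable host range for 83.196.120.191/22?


Network: 83.196.120.0
Broadcast: 83.196.123.255
First usable = network + 1
Last usable = broadcast - 1
Range: 83.196.120.1 to 83.196.123.254


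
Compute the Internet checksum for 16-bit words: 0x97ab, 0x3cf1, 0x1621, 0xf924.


Sum all words (with carry folding):
+ 0x97ab = 0x97ab
+ 0x3cf1 = 0xd49c
+ 0x1621 = 0xeabd
+ 0xf924 = 0xe3e2
One's complement: ~0xe3e2
Checksum = 0x1c1d


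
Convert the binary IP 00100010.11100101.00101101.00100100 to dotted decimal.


00100010 = 34
11100101 = 229
00101101 = 45
00100100 = 36
IP: 34.229.45.36


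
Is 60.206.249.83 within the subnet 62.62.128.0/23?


Subnet network: 62.62.128.0
Test IP AND mask: 60.206.248.0
No, 60.206.249.83 is not in 62.62.128.0/23


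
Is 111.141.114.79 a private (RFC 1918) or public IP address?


RFC 1918 private ranges:
  10.0.0.0/8 (10.0.0.0 - 10.255.255.255)
  172.16.0.0/12 (172.16.0.0 - 172.31.255.255)
  192.168.0.0/16 (192.168.0.0 - 192.168.255.255)
Public (not in any RFC 1918 range)


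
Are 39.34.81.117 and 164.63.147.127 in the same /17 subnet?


Mask: 255.255.128.0
39.34.81.117 AND mask = 39.34.0.0
164.63.147.127 AND mask = 164.63.128.0
No, different subnets (39.34.0.0 vs 164.63.128.0)


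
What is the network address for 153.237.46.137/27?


IP:   10011001.11101101.00101110.10001001
Mask: 11111111.11111111.11111111.11100000
AND operation:
Net:  10011001.11101101.00101110.10000000
Network: 153.237.46.128/27


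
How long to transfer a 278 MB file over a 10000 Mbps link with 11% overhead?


Effective throughput = 10000 * (1 - 11/100) = 8900 Mbps
File size in Mb = 278 * 8 = 2224 Mb
Time = 2224 / 8900
Time = 0.2499 seconds


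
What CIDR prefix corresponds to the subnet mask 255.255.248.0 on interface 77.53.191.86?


Binary: 11111111.11111111.11111000.00000000
Count leading 1s
Prefix: /21


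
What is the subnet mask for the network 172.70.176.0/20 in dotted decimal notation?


/20 means 20 network bits, 12 host bits
Binary: 11111111111111111111000000000000
Mask: 255.255.240.0


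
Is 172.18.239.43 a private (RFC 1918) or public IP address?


RFC 1918 private ranges:
  10.0.0.0/8 (10.0.0.0 - 10.255.255.255)
  172.16.0.0/12 (172.16.0.0 - 172.31.255.255)
  192.168.0.0/16 (192.168.0.0 - 192.168.255.255)
Private (in 172.16.0.0/12)


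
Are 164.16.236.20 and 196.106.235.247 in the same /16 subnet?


Mask: 255.255.0.0
164.16.236.20 AND mask = 164.16.0.0
196.106.235.247 AND mask = 196.106.0.0
No, different subnets (164.16.0.0 vs 196.106.0.0)


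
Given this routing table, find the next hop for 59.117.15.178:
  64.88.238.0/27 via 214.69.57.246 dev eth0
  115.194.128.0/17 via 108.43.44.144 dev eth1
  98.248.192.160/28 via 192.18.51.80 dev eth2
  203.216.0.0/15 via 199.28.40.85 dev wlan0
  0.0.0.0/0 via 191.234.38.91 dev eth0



Longest prefix match for 59.117.15.178:
  /27 64.88.238.0: no
  /17 115.194.128.0: no
  /28 98.248.192.160: no
  /15 203.216.0.0: no
  /0 0.0.0.0: MATCH
Selected: next-hop 191.234.38.91 via eth0 (matched /0)


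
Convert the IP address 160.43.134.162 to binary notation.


160 = 10100000
43 = 00101011
134 = 10000110
162 = 10100010
Binary: 10100000.00101011.10000110.10100010


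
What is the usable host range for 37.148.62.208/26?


Network: 37.148.62.192
Broadcast: 37.148.62.255
First usable = network + 1
Last usable = broadcast - 1
Range: 37.148.62.193 to 37.148.62.254


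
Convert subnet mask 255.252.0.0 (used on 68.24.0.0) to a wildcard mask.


Subnet mask: 255.252.0.0
Wildcard = 255.255.255.255 - subnet mask
255 - 255 = 0
255 - 252 = 3
255 - 0 = 255
255 - 0 = 255
Wildcard: 0.3.255.255


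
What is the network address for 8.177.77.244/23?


IP:   00001000.10110001.01001101.11110100
Mask: 11111111.11111111.11111110.00000000
AND operation:
Net:  00001000.10110001.01001100.00000000
Network: 8.177.76.0/23


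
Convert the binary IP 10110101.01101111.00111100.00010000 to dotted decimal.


10110101 = 181
01101111 = 111
00111100 = 60
00010000 = 16
IP: 181.111.60.16


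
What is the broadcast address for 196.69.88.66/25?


Network: 196.69.88.0/25
Host bits = 7
Set all host bits to 1:
Broadcast: 196.69.88.127


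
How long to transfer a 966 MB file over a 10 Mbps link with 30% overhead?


Effective throughput = 10 * (1 - 30/100) = 7 Mbps
File size in Mb = 966 * 8 = 7728 Mb
Time = 7728 / 7
Time = 1104 seconds


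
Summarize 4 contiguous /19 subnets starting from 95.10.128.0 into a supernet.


Original prefix: /19
Number of subnets: 4 = 2^2
New prefix = 19 - 2 = 17
Supernet: 95.10.128.0/17


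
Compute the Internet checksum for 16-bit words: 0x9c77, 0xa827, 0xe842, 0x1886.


Sum all words (with carry folding):
+ 0x9c77 = 0x9c77
+ 0xa827 = 0x449f
+ 0xe842 = 0x2ce2
+ 0x1886 = 0x4568
One's complement: ~0x4568
Checksum = 0xba97


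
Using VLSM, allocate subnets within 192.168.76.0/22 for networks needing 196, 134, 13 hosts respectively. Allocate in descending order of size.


196 hosts -> /24 (254 usable): 192.168.76.0/24
134 hosts -> /24 (254 usable): 192.168.77.0/24
13 hosts -> /28 (14 usable): 192.168.78.0/28
Allocation: 192.168.76.0/24 (196 hosts, 254 usable); 192.168.77.0/24 (134 hosts, 254 usable); 192.168.78.0/28 (13 hosts, 14 usable)


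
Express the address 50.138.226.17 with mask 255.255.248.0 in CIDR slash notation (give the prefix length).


Binary: 11111111.11111111.11111000.00000000
Count leading 1s
Prefix: /21


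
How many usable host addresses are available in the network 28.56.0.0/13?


Host bits = 32 - 13 = 19
Total addresses = 2^19 = 524288
Usable = total - 2 (network and broadcast)
Usable hosts: 524286


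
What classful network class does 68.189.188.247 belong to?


First octet: 68
Binary: 01000100
0xxxxxxx -> Class A (1-126)
Class A, default mask 255.0.0.0 (/8)


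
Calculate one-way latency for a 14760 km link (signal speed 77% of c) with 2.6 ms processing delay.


Speed = 0.77 * 3e5 km/s = 231000 km/s
Propagation delay = 14760 / 231000 = 0.0639 s = 63.8961 ms
Processing delay = 2.6 ms
Total one-way latency = 66.4961 ms


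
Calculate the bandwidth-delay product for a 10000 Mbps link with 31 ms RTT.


BDP = bandwidth * RTT
= 10000 Mbps * 31 ms
= 10000 * 1e6 * 31 / 1000 bits
= 310000000 bits
= 38750000 bytes
= 37841.7969 KB
BDP = 310000000 bits (38750000 bytes)


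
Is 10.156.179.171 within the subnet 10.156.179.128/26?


Subnet network: 10.156.179.128
Test IP AND mask: 10.156.179.128
Yes, 10.156.179.171 is in 10.156.179.128/26


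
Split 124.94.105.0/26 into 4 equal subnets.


New prefix = 26 + 2 = 28
Each subnet has 16 addresses
  124.94.105.0/28
  124.94.105.16/28
  124.94.105.32/28
  124.94.105.48/28
Subnets: 124.94.105.0/28, 124.94.105.16/28, 124.94.105.32/28, 124.94.105.48/28


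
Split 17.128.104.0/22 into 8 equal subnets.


New prefix = 22 + 3 = 25
Each subnet has 128 addresses
  17.128.104.0/25
  17.128.104.128/25
  17.128.105.0/25
  17.128.105.128/25
  17.128.106.0/25
  17.128.106.128/25
  17.128.107.0/25
  17.128.107.128/25
Subnets: 17.128.104.0/25, 17.128.104.128/25, 17.128.105.0/25, 17.128.105.128/25, 17.128.106.0/25, 17.128.106.128/25, 17.128.107.0/25, 17.128.107.128/25


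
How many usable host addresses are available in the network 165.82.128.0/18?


Host bits = 32 - 18 = 14
Total addresses = 2^14 = 16384
Usable = total - 2 (network and broadcast)
Usable hosts: 16382


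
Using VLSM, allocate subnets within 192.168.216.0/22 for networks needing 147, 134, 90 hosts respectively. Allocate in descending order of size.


147 hosts -> /24 (254 usable): 192.168.216.0/24
134 hosts -> /24 (254 usable): 192.168.217.0/24
90 hosts -> /25 (126 usable): 192.168.218.0/25
Allocation: 192.168.216.0/24 (147 hosts, 254 usable); 192.168.217.0/24 (134 hosts, 254 usable); 192.168.218.0/25 (90 hosts, 126 usable)


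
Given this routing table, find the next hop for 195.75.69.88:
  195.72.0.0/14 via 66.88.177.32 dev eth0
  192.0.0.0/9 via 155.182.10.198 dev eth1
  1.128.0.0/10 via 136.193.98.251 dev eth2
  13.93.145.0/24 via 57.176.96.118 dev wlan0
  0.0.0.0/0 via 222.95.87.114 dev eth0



Longest prefix match for 195.75.69.88:
  /14 195.72.0.0: MATCH
  /9 192.0.0.0: no
  /10 1.128.0.0: no
  /24 13.93.145.0: no
  /0 0.0.0.0: MATCH
Selected: next-hop 66.88.177.32 via eth0 (matched /14)


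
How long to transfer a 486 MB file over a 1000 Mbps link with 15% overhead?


Effective throughput = 1000 * (1 - 15/100) = 850 Mbps
File size in Mb = 486 * 8 = 3888 Mb
Time = 3888 / 850
Time = 4.5741 seconds


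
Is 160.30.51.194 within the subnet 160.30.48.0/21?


Subnet network: 160.30.48.0
Test IP AND mask: 160.30.48.0
Yes, 160.30.51.194 is in 160.30.48.0/21


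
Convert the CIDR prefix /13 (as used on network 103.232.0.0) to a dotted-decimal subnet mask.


/13 means 13 network bits, 19 host bits
Binary: 11111111111110000000000000000000
Mask: 255.248.0.0


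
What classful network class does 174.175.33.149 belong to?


First octet: 174
Binary: 10101110
10xxxxxx -> Class B (128-191)
Class B, default mask 255.255.0.0 (/16)


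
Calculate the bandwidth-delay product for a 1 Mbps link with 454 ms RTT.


BDP = bandwidth * RTT
= 1 Mbps * 454 ms
= 1 * 1e6 * 454 / 1000 bits
= 454000 bits
= 56750 bytes
= 55.4199 KB
BDP = 454000 bits (56750 bytes)


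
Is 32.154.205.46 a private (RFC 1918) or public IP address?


RFC 1918 private ranges:
  10.0.0.0/8 (10.0.0.0 - 10.255.255.255)
  172.16.0.0/12 (172.16.0.0 - 172.31.255.255)
  192.168.0.0/16 (192.168.0.0 - 192.168.255.255)
Public (not in any RFC 1918 range)


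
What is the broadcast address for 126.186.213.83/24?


Network: 126.186.213.0/24
Host bits = 8
Set all host bits to 1:
Broadcast: 126.186.213.255


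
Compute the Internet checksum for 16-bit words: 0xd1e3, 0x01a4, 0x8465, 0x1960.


Sum all words (with carry folding):
+ 0xd1e3 = 0xd1e3
+ 0x01a4 = 0xd387
+ 0x8465 = 0x57ed
+ 0x1960 = 0x714d
One's complement: ~0x714d
Checksum = 0x8eb2


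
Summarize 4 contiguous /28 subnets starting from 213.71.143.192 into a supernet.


Original prefix: /28
Number of subnets: 4 = 2^2
New prefix = 28 - 2 = 26
Supernet: 213.71.143.192/26


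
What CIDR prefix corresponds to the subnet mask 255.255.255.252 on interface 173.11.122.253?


Binary: 11111111.11111111.11111111.11111100
Count leading 1s
Prefix: /30


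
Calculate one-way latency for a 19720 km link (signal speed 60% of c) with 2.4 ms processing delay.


Speed = 0.6 * 3e5 km/s = 180000 km/s
Propagation delay = 19720 / 180000 = 0.1096 s = 109.5556 ms
Processing delay = 2.4 ms
Total one-way latency = 111.9556 ms


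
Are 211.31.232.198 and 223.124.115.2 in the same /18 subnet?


Mask: 255.255.192.0
211.31.232.198 AND mask = 211.31.192.0
223.124.115.2 AND mask = 223.124.64.0
No, different subnets (211.31.192.0 vs 223.124.64.0)


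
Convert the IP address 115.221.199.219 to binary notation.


115 = 01110011
221 = 11011101
199 = 11000111
219 = 11011011
Binary: 01110011.11011101.11000111.11011011


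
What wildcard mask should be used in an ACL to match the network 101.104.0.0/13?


Subnet mask: 255.248.0.0
Wildcard = 255.255.255.255 - subnet mask
255 - 255 = 0
255 - 248 = 7
255 - 0 = 255
255 - 0 = 255
Wildcard: 0.7.255.255


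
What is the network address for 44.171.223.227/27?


IP:   00101100.10101011.11011111.11100011
Mask: 11111111.11111111.11111111.11100000
AND operation:
Net:  00101100.10101011.11011111.11100000
Network: 44.171.223.224/27


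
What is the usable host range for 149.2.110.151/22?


Network: 149.2.108.0
Broadcast: 149.2.111.255
First usable = network + 1
Last usable = broadcast - 1
Range: 149.2.108.1 to 149.2.111.254


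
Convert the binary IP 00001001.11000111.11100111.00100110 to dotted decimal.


00001001 = 9
11000111 = 199
11100111 = 231
00100110 = 38
IP: 9.199.231.38


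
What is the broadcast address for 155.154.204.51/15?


Network: 155.154.0.0/15
Host bits = 17
Set all host bits to 1:
Broadcast: 155.155.255.255


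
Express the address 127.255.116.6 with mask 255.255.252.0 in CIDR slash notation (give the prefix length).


Binary: 11111111.11111111.11111100.00000000
Count leading 1s
Prefix: /22


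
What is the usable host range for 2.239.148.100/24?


Network: 2.239.148.0
Broadcast: 2.239.148.255
First usable = network + 1
Last usable = broadcast - 1
Range: 2.239.148.1 to 2.239.148.254


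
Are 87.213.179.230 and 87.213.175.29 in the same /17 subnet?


Mask: 255.255.128.0
87.213.179.230 AND mask = 87.213.128.0
87.213.175.29 AND mask = 87.213.128.0
Yes, same subnet (87.213.128.0)


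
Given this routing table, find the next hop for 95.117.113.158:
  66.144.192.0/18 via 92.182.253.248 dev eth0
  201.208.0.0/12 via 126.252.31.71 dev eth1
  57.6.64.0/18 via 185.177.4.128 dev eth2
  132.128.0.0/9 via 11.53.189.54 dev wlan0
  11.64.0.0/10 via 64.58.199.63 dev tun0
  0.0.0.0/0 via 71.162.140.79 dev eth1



Longest prefix match for 95.117.113.158:
  /18 66.144.192.0: no
  /12 201.208.0.0: no
  /18 57.6.64.0: no
  /9 132.128.0.0: no
  /10 11.64.0.0: no
  /0 0.0.0.0: MATCH
Selected: next-hop 71.162.140.79 via eth1 (matched /0)


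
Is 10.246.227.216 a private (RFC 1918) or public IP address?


RFC 1918 private ranges:
  10.0.0.0/8 (10.0.0.0 - 10.255.255.255)
  172.16.0.0/12 (172.16.0.0 - 172.31.255.255)
  192.168.0.0/16 (192.168.0.0 - 192.168.255.255)
Private (in 10.0.0.0/8)


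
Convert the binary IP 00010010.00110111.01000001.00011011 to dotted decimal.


00010010 = 18
00110111 = 55
01000001 = 65
00011011 = 27
IP: 18.55.65.27


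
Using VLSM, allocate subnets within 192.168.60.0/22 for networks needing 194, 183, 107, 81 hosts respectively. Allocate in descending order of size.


194 hosts -> /24 (254 usable): 192.168.60.0/24
183 hosts -> /24 (254 usable): 192.168.61.0/24
107 hosts -> /25 (126 usable): 192.168.62.0/25
81 hosts -> /25 (126 usable): 192.168.62.128/25
Allocation: 192.168.60.0/24 (194 hosts, 254 usable); 192.168.61.0/24 (183 hosts, 254 usable); 192.168.62.0/25 (107 hosts, 126 usable); 192.168.62.128/25 (81 hosts, 126 usable)


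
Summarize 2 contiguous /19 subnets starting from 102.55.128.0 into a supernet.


Original prefix: /19
Number of subnets: 2 = 2^1
New prefix = 19 - 1 = 18
Supernet: 102.55.128.0/18


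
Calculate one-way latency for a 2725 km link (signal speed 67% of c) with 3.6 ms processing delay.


Speed = 0.67 * 3e5 km/s = 201000 km/s
Propagation delay = 2725 / 201000 = 0.0136 s = 13.5572 ms
Processing delay = 3.6 ms
Total one-way latency = 17.1572 ms


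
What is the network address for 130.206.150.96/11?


IP:   10000010.11001110.10010110.01100000
Mask: 11111111.11100000.00000000.00000000
AND operation:
Net:  10000010.11000000.00000000.00000000
Network: 130.192.0.0/11


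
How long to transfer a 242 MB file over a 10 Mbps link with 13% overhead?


Effective throughput = 10 * (1 - 13/100) = 8.7 Mbps
File size in Mb = 242 * 8 = 1936 Mb
Time = 1936 / 8.7
Time = 222.5287 seconds


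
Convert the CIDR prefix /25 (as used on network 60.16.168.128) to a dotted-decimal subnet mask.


/25 means 25 network bits, 7 host bits
Binary: 11111111111111111111111110000000
Mask: 255.255.255.128


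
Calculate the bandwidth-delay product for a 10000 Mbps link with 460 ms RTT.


BDP = bandwidth * RTT
= 10000 Mbps * 460 ms
= 10000 * 1e6 * 460 / 1000 bits
= 4600000000 bits
= 575000000 bytes
= 561523.4375 KB
BDP = 4600000000 bits (575000000 bytes)


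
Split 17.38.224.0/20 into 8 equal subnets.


New prefix = 20 + 3 = 23
Each subnet has 512 addresses
  17.38.224.0/23
  17.38.226.0/23
  17.38.228.0/23
  17.38.230.0/23
  17.38.232.0/23
  17.38.234.0/23
  17.38.236.0/23
  17.38.238.0/23
Subnets: 17.38.224.0/23, 17.38.226.0/23, 17.38.228.0/23, 17.38.230.0/23, 17.38.232.0/23, 17.38.234.0/23, 17.38.236.0/23, 17.38.238.0/23


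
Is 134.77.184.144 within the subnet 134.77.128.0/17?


Subnet network: 134.77.128.0
Test IP AND mask: 134.77.128.0
Yes, 134.77.184.144 is in 134.77.128.0/17


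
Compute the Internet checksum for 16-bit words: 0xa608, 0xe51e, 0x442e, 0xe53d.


Sum all words (with carry folding):
+ 0xa608 = 0xa608
+ 0xe51e = 0x8b27
+ 0x442e = 0xcf55
+ 0xe53d = 0xb493
One's complement: ~0xb493
Checksum = 0x4b6c


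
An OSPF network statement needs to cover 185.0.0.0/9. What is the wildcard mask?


Subnet mask: 255.128.0.0
Wildcard = 255.255.255.255 - subnet mask
255 - 255 = 0
255 - 128 = 127
255 - 0 = 255
255 - 0 = 255
Wildcard: 0.127.255.255


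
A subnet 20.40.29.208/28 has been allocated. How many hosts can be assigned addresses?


Host bits = 32 - 28 = 4
Total addresses = 2^4 = 16
Usable = total - 2 (network and broadcast)
Usable hosts: 14


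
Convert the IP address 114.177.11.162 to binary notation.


114 = 01110010
177 = 10110001
11 = 00001011
162 = 10100010
Binary: 01110010.10110001.00001011.10100010


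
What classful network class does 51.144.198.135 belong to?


First octet: 51
Binary: 00110011
0xxxxxxx -> Class A (1-126)
Class A, default mask 255.0.0.0 (/8)


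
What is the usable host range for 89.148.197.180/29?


Network: 89.148.197.176
Broadcast: 89.148.197.183
First usable = network + 1
Last usable = broadcast - 1
Range: 89.148.197.177 to 89.148.197.182


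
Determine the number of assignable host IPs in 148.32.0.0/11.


Host bits = 32 - 11 = 21
Total addresses = 2^21 = 2097152
Usable = total - 2 (network and broadcast)
Usable hosts: 2097150


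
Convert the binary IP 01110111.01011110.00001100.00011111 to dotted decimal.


01110111 = 119
01011110 = 94
00001100 = 12
00011111 = 31
IP: 119.94.12.31


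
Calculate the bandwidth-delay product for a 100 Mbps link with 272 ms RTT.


BDP = bandwidth * RTT
= 100 Mbps * 272 ms
= 100 * 1e6 * 272 / 1000 bits
= 27200000 bits
= 3400000 bytes
= 3320.3125 KB
BDP = 27200000 bits (3400000 bytes)


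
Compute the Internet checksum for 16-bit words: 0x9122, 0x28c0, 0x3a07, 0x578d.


Sum all words (with carry folding):
+ 0x9122 = 0x9122
+ 0x28c0 = 0xb9e2
+ 0x3a07 = 0xf3e9
+ 0x578d = 0x4b77
One's complement: ~0x4b77
Checksum = 0xb488


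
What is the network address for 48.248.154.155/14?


IP:   00110000.11111000.10011010.10011011
Mask: 11111111.11111100.00000000.00000000
AND operation:
Net:  00110000.11111000.00000000.00000000
Network: 48.248.0.0/14


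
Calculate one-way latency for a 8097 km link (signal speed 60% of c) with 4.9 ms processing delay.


Speed = 0.6 * 3e5 km/s = 180000 km/s
Propagation delay = 8097 / 180000 = 0.045 s = 44.9833 ms
Processing delay = 4.9 ms
Total one-way latency = 49.8833 ms


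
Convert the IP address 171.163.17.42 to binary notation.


171 = 10101011
163 = 10100011
17 = 00010001
42 = 00101010
Binary: 10101011.10100011.00010001.00101010


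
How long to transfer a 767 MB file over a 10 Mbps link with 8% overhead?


Effective throughput = 10 * (1 - 8/100) = 9.2 Mbps
File size in Mb = 767 * 8 = 6136 Mb
Time = 6136 / 9.2
Time = 666.9565 seconds


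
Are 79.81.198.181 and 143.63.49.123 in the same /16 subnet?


Mask: 255.255.0.0
79.81.198.181 AND mask = 79.81.0.0
143.63.49.123 AND mask = 143.63.0.0
No, different subnets (79.81.0.0 vs 143.63.0.0)


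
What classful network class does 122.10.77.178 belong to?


First octet: 122
Binary: 01111010
0xxxxxxx -> Class A (1-126)
Class A, default mask 255.0.0.0 (/8)


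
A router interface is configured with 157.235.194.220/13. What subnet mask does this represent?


/13 means 13 network bits, 19 host bits
Binary: 11111111111110000000000000000000
Mask: 255.248.0.0


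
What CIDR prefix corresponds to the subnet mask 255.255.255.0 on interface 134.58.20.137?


Binary: 11111111.11111111.11111111.00000000
Count leading 1s
Prefix: /24


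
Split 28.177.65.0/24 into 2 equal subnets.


New prefix = 24 + 1 = 25
Each subnet has 128 addresses
  28.177.65.0/25
  28.177.65.128/25
Subnets: 28.177.65.0/25, 28.177.65.128/25


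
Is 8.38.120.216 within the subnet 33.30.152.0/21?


Subnet network: 33.30.152.0
Test IP AND mask: 8.38.120.0
No, 8.38.120.216 is not in 33.30.152.0/21


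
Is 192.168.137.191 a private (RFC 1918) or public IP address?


RFC 1918 private ranges:
  10.0.0.0/8 (10.0.0.0 - 10.255.255.255)
  172.16.0.0/12 (172.16.0.0 - 172.31.255.255)
  192.168.0.0/16 (192.168.0.0 - 192.168.255.255)
Private (in 192.168.0.0/16)


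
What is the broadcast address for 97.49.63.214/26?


Network: 97.49.63.192/26
Host bits = 6
Set all host bits to 1:
Broadcast: 97.49.63.255


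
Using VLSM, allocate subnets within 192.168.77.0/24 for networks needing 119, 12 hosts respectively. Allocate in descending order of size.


119 hosts -> /25 (126 usable): 192.168.77.0/25
12 hosts -> /28 (14 usable): 192.168.77.128/28
Allocation: 192.168.77.0/25 (119 hosts, 126 usable); 192.168.77.128/28 (12 hosts, 14 usable)


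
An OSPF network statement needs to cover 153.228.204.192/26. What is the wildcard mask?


Subnet mask: 255.255.255.192
Wildcard = 255.255.255.255 - subnet mask
255 - 255 = 0
255 - 255 = 0
255 - 255 = 0
255 - 192 = 63
Wildcard: 0.0.0.63


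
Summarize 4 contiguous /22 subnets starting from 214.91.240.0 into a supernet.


Original prefix: /22
Number of subnets: 4 = 2^2
New prefix = 22 - 2 = 20
Supernet: 214.91.240.0/20


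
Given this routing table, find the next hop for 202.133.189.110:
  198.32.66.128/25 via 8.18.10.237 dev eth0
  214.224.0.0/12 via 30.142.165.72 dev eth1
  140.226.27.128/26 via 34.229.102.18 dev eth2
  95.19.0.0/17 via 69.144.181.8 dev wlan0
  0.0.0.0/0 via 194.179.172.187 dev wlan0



Longest prefix match for 202.133.189.110:
  /25 198.32.66.128: no
  /12 214.224.0.0: no
  /26 140.226.27.128: no
  /17 95.19.0.0: no
  /0 0.0.0.0: MATCH
Selected: next-hop 194.179.172.187 via wlan0 (matched /0)


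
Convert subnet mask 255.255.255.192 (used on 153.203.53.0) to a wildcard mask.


Subnet mask: 255.255.255.192
Wildcard = 255.255.255.255 - subnet mask
255 - 255 = 0
255 - 255 = 0
255 - 255 = 0
255 - 192 = 63
Wildcard: 0.0.0.63


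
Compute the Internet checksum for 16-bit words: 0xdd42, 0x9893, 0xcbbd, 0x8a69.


Sum all words (with carry folding):
+ 0xdd42 = 0xdd42
+ 0x9893 = 0x75d6
+ 0xcbbd = 0x4194
+ 0x8a69 = 0xcbfd
One's complement: ~0xcbfd
Checksum = 0x3402


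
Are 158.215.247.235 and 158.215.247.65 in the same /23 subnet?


Mask: 255.255.254.0
158.215.247.235 AND mask = 158.215.246.0
158.215.247.65 AND mask = 158.215.246.0
Yes, same subnet (158.215.246.0)


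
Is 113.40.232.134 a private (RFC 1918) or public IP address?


RFC 1918 private ranges:
  10.0.0.0/8 (10.0.0.0 - 10.255.255.255)
  172.16.0.0/12 (172.16.0.0 - 172.31.255.255)
  192.168.0.0/16 (192.168.0.0 - 192.168.255.255)
Public (not in any RFC 1918 range)


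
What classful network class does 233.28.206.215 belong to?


First octet: 233
Binary: 11101001
1110xxxx -> Class D (224-239)
Class D (multicast), default mask N/A


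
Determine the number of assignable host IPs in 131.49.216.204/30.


Host bits = 32 - 30 = 2
Total addresses = 2^2 = 4
Usable = total - 2 (network and broadcast)
Usable hosts: 2


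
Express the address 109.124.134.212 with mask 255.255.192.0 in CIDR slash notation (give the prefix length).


Binary: 11111111.11111111.11000000.00000000
Count leading 1s
Prefix: /18


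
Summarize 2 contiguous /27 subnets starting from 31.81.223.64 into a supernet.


Original prefix: /27
Number of subnets: 2 = 2^1
New prefix = 27 - 1 = 26
Supernet: 31.81.223.64/26


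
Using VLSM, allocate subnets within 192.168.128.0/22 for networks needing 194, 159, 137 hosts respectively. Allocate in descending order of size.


194 hosts -> /24 (254 usable): 192.168.128.0/24
159 hosts -> /24 (254 usable): 192.168.129.0/24
137 hosts -> /24 (254 usable): 192.168.130.0/24
Allocation: 192.168.128.0/24 (194 hosts, 254 usable); 192.168.129.0/24 (159 hosts, 254 usable); 192.168.130.0/24 (137 hosts, 254 usable)


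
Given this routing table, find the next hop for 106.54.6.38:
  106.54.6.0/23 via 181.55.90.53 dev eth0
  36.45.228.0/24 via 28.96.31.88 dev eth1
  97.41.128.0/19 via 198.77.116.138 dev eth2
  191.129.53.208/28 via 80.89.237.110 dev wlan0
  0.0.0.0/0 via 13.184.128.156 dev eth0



Longest prefix match for 106.54.6.38:
  /23 106.54.6.0: MATCH
  /24 36.45.228.0: no
  /19 97.41.128.0: no
  /28 191.129.53.208: no
  /0 0.0.0.0: MATCH
Selected: next-hop 181.55.90.53 via eth0 (matched /23)


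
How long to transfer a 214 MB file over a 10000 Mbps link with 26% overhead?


Effective throughput = 10000 * (1 - 26/100) = 7400 Mbps
File size in Mb = 214 * 8 = 1712 Mb
Time = 1712 / 7400
Time = 0.2314 seconds


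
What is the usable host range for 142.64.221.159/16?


Network: 142.64.0.0
Broadcast: 142.64.255.255
First usable = network + 1
Last usable = broadcast - 1
Range: 142.64.0.1 to 142.64.255.254


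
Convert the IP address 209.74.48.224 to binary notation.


209 = 11010001
74 = 01001010
48 = 00110000
224 = 11100000
Binary: 11010001.01001010.00110000.11100000


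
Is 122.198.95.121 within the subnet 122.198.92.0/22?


Subnet network: 122.198.92.0
Test IP AND mask: 122.198.92.0
Yes, 122.198.95.121 is in 122.198.92.0/22


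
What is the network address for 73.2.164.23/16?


IP:   01001001.00000010.10100100.00010111
Mask: 11111111.11111111.00000000.00000000
AND operation:
Net:  01001001.00000010.00000000.00000000
Network: 73.2.0.0/16


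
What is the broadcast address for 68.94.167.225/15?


Network: 68.94.0.0/15
Host bits = 17
Set all host bits to 1:
Broadcast: 68.95.255.255


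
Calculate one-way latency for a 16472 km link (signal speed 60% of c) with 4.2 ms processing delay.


Speed = 0.6 * 3e5 km/s = 180000 km/s
Propagation delay = 16472 / 180000 = 0.0915 s = 91.5111 ms
Processing delay = 4.2 ms
Total one-way latency = 95.7111 ms


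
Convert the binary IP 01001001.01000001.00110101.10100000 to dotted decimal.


01001001 = 73
01000001 = 65
00110101 = 53
10100000 = 160
IP: 73.65.53.160


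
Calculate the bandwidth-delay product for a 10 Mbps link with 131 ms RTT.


BDP = bandwidth * RTT
= 10 Mbps * 131 ms
= 10 * 1e6 * 131 / 1000 bits
= 1310000 bits
= 163750 bytes
= 159.9121 KB
BDP = 1310000 bits (163750 bytes)


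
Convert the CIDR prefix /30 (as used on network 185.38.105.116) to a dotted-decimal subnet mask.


/30 means 30 network bits, 2 host bits
Binary: 11111111111111111111111111111100
Mask: 255.255.255.252


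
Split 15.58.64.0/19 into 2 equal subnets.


New prefix = 19 + 1 = 20
Each subnet has 4096 addresses
  15.58.64.0/20
  15.58.80.0/20
Subnets: 15.58.64.0/20, 15.58.80.0/20


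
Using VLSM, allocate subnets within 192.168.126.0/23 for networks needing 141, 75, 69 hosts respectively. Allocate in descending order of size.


141 hosts -> /24 (254 usable): 192.168.126.0/24
75 hosts -> /25 (126 usable): 192.168.127.0/25
69 hosts -> /25 (126 usable): 192.168.127.128/25
Allocation: 192.168.126.0/24 (141 hosts, 254 usable); 192.168.127.0/25 (75 hosts, 126 usable); 192.168.127.128/25 (69 hosts, 126 usable)


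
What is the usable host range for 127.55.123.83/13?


Network: 127.48.0.0
Broadcast: 127.55.255.255
First usable = network + 1
Last usable = broadcast - 1
Range: 127.48.0.1 to 127.55.255.254


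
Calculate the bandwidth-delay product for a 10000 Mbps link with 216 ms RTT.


BDP = bandwidth * RTT
= 10000 Mbps * 216 ms
= 10000 * 1e6 * 216 / 1000 bits
= 2160000000 bits
= 270000000 bytes
= 263671.875 KB
BDP = 2160000000 bits (270000000 bytes)


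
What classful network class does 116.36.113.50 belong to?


First octet: 116
Binary: 01110100
0xxxxxxx -> Class A (1-126)
Class A, default mask 255.0.0.0 (/8)
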